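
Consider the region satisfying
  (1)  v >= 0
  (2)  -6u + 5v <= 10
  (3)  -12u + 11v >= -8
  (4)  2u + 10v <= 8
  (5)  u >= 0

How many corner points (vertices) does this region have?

4

The feasible vertices (each the meet of two boundaries and inside every other half-plane) are:
  (2/3, 0)
  (0, 0)
  (84/71, 40/71)
  (0, 4/5)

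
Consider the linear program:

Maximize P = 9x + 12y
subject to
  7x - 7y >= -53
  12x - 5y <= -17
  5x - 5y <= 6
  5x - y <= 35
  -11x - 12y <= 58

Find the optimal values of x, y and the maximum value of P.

x = 146/49, y = 517/49, maximum P = 1074/7

Feasible corners and P = 9x + 12y:
  (146/49, 517/49) → P = 1074/7
  (-1042/161, 177/161) → P = -7254/161
  (-494/199, -509/199) → P = -10554/199

The optimum lies where 7x - 7y = -53 and 12x - 5y = -17.
Solving simultaneously gives x = 146/49, y = 517/49.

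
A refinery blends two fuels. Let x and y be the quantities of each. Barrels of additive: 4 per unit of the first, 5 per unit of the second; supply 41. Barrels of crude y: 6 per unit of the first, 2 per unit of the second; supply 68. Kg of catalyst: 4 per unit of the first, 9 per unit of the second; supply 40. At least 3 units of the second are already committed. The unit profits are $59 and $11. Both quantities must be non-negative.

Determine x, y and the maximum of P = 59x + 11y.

x = 13/4, y = 3, maximum P = 899/4

Feasible corners and P = 59x + 11y:
  (0, 40/9) → P = 440/9
  (0, 3) → P = 33
  (13/4, 3) → P = 899/4

At the optimal vertex, 4x + 9y = 40 and y = 3.
Solving simultaneously gives x = 13/4, y = 3.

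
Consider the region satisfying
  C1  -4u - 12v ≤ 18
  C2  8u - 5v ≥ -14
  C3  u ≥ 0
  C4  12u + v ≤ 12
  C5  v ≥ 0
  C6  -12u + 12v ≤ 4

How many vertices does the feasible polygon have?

The feasible vertices (each the meet of two boundaries and inside every other half-plane) are:
  (0, 0)
  (0, 1/3)
  (1, 0)
  (35/39, 16/13)

4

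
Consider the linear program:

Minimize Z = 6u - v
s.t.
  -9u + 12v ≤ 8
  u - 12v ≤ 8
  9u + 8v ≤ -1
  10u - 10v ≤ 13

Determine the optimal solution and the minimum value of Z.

u = -2, v = -5/6, minimum Z = -67/6

At the optimal vertex, -9u + 12v = 8 and u - 12v = 8.
Solving simultaneously gives u = -2, v = -5/6.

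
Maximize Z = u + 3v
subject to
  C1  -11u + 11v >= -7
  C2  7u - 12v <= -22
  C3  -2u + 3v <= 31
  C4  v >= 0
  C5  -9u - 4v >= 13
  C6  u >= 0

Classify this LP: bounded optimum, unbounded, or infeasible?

The boundaries -11u + 11v = -7 and 7u - 12v = -22 meet at (326/55, 291/55), but that point violates -9u - 4v ≥ 13. Every candidate vertex is excluded by some other constraint, so the feasible region is empty.

infeasible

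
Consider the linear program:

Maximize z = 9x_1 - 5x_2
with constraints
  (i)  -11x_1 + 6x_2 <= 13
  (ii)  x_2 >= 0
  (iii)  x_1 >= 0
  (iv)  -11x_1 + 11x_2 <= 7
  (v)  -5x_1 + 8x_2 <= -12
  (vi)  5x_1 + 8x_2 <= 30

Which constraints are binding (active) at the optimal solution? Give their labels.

Feasible corners and z = 9x_1 - 5x_2:
  (12/5, 0) → z = 108/5
  (6, 0) → z = 54
  (21/5, 9/8) → z = 1287/40

The maximum is at (6, 0). Substituting into each constraint, equality holds for (ii) and (vi); the remaining constraints have slack.

(ii) and (vi)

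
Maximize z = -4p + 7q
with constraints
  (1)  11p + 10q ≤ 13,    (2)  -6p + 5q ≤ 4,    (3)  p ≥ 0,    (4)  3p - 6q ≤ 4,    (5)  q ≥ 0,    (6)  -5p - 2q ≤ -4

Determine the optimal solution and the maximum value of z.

Vertices and z = -4p + 7q:
  (13/11, 0) → z = -52/11
  (1/2, 3/4) → z = 13/4
  (4/5, 0) → z = -16/5

p = 1/2, q = 3/4, maximum z = 13/4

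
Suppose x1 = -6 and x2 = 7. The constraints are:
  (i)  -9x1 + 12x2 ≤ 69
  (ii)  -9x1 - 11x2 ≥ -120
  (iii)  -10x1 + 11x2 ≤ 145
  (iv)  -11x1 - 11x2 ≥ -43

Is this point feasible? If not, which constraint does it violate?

Constraint (i): -9x1 + 12x2 = 138, which is not ≤ 69. All other constraints are satisfied.

not feasible — violates (i)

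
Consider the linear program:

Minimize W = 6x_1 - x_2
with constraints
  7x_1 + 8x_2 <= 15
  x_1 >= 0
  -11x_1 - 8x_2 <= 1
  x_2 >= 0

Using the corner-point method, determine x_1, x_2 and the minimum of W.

Feasible corners and W = 6x_1 - x_2:
  (0, 15/8) → W = -15/8
  (15/7, 0) → W = 90/7
  (0, 0) → W = 0

The optimum lies where 7x_1 + 8x_2 = 15 and x_1 = 0.
Solving simultaneously gives x_1 = 0, x_2 = 15/8.

x_1 = 0, x_2 = 15/8, minimum W = -15/8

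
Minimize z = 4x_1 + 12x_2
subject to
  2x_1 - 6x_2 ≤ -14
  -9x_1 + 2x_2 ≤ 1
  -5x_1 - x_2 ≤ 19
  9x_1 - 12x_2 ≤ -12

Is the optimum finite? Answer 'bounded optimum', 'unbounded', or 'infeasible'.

bounded optimum

Feasible corners and z = 4x_1 + 12x_2:
  (11/25, 62/25) → z = 788/25
  (16/5, 17/5) → z = 268/5
The feasible region has finitely many vertices and no improving ray; the minimum is 788/25 at (11/25, 62/25).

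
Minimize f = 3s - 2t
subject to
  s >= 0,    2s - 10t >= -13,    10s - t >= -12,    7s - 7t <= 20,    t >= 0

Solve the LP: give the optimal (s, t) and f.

At the optimal vertex, s = 0 and 2s - 10t = -13.
Solving simultaneously gives s = 0, t = 13/10.

s = 0, t = 13/10, minimum f = -13/5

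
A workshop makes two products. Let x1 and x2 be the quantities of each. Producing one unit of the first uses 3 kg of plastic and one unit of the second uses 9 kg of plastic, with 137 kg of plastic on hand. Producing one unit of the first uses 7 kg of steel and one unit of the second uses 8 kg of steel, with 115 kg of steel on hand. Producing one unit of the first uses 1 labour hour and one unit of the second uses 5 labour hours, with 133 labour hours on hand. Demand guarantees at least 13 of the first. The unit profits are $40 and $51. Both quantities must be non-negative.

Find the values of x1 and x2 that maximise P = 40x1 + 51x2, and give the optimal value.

The optimum lies where 7x1 + 8x2 = 115 and x1 = 13.
Solving simultaneously gives x1 = 13, x2 = 3.

x1 = 13, x2 = 3, maximum P = 673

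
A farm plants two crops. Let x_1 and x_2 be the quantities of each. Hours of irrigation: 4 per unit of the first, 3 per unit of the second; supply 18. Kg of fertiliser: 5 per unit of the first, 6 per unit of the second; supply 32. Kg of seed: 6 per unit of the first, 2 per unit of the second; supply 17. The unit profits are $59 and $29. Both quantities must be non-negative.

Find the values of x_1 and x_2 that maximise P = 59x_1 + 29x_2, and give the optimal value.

x_1 = 3/2, x_2 = 4, maximum P = 409/2

Corner points and P = 59x_1 + 29x_2:
  (0, 0) → P = 0
  (0, 16/3) → P = 464/3
  (17/6, 0) → P = 1003/6
  (4/3, 38/9) → P = 1810/9
  (3/2, 4) → P = 409/2

At the optimal vertex, 4x_1 + 3x_2 = 18 and 6x_1 + 2x_2 = 17.
Solving simultaneously gives x_1 = 3/2, x_2 = 4.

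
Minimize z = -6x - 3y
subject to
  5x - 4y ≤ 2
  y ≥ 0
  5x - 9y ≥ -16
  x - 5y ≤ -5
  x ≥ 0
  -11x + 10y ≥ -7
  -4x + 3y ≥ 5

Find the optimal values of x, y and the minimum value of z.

Corner points and z = -6x - 3y:
  (0, 16/9) → z = -16/3
  (1/7, 13/7) → z = -45/7
  (0, 5/3) → z = -5

x = 1/7, y = 13/7, minimum z = -45/7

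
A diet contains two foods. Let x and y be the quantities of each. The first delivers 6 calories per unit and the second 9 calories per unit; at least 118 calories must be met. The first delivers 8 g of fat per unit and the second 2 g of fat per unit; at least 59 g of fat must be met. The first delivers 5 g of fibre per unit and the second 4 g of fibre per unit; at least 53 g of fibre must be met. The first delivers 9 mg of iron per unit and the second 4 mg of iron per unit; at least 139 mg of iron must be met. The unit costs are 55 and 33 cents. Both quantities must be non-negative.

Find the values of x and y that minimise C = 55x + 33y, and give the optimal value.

x = 41/3, y = 4, minimum C = 2651/3

The feasible region is unbounded (it extends along (0, 1), (1, 0)), but C strictly increases along every unbounded feasible direction, so there is no improving ray and the minimum is attained at a vertex.

At the optimal vertex, 6x + 9y = 118 and 9x + 4y = 139.
Solving simultaneously gives x = 41/3, y = 4.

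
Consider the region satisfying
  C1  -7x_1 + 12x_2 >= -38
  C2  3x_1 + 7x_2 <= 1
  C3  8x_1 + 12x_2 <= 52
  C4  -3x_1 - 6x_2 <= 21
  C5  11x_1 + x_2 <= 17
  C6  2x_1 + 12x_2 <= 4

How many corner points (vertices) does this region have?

5

The feasible vertices (each the meet of two boundaries and inside every other half-plane) are:
  (-4/13, -87/26)
  (242/139, -299/139)
  (59/37, -20/37)
  (-8/11, 5/11)
  (-23/2, 9/4)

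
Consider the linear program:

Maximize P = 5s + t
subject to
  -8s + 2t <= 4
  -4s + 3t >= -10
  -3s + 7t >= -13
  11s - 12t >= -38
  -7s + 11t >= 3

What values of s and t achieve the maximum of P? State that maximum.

Extreme points and P = 5s + t:
  (14/37, 130/37) → P = 200/37
  (-19/37, -2/37) → P = -97/37
  (78/5, 262/15) → P = 1432/15
  (119/23, 82/23) → P = 677/23

s = 78/5, t = 262/15, maximum P = 1432/15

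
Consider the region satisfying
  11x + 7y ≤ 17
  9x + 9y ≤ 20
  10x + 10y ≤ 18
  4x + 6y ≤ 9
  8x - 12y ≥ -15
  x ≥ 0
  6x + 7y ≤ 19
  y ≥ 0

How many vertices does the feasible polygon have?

6

Pairwise boundary intersections that survive every other constraint:
  (11/10, 7/10)
  (17/11, 0)
  (9/10, 9/10)
  (3/16, 11/8)
  (0, 5/4)
  (0, 0)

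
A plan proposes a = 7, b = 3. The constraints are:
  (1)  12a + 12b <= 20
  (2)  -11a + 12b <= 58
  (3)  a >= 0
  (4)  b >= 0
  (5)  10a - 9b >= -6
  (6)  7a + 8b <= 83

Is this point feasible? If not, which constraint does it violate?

Constraint (1): 12a + 12b = 120, which is not ≤ 20. All other constraints are satisfied.

not feasible — violates (1)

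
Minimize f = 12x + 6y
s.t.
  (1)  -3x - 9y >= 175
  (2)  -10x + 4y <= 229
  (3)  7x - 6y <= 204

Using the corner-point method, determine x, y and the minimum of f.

x = -1095/16, y = -3643/32, minimum f = -24069/16

Vertices and f = 12x + 6y:
  (-2761/102, -1063/102) → f = -6585/17
  (262/27, -1837/81) → f = -530/27
  (-1095/16, -3643/32) → f = -24069/16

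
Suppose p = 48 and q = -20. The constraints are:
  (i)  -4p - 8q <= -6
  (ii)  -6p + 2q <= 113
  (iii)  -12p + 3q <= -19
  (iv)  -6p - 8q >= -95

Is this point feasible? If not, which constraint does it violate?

not feasible — violates (iv)

Constraint (iv): -6p - 8q = -128, which is not ≥ -95. All other constraints are satisfied.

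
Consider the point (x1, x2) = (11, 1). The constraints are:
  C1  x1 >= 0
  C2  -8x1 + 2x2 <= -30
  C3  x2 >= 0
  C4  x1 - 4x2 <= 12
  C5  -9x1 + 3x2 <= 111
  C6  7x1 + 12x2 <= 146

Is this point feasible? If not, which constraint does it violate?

feasible

C1: 11 ≥ 0 ✓
C2: -86 ≤ -30 ✓
C3: 1 ≥ 0 ✓
C4: 7 ≤ 12 ✓
C5: -96 ≤ 111 ✓
C6: 89 ≤ 146 ✓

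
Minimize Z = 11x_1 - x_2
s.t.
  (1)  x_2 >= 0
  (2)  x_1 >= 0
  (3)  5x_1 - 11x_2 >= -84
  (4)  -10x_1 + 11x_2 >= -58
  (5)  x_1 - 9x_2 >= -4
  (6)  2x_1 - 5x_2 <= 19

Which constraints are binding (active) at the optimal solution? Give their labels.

(2) and (5)

Feasible corners and Z = 11x_1 - x_2:
  (0, 0) → Z = 0
  (29/5, 0) → Z = 319/5
  (0, 4/9) → Z = -4/9
  (566/79, 98/79) → Z = 6128/79

The minimum is at (0, 4/9). Substituting into each constraint, equality holds for (2) and (5); the remaining constraints have slack.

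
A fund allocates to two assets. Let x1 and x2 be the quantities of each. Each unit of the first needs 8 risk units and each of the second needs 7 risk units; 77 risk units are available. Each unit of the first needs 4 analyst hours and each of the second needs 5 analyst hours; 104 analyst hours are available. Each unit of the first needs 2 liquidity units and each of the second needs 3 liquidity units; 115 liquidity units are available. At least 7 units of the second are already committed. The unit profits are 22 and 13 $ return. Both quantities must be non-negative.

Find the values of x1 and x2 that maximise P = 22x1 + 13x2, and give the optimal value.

Corner points and P = 22x1 + 13x2:
  (0, 11) → P = 143
  (0, 7) → P = 91
  (7/2, 7) → P = 168

The optimum lies where 8x1 + 7x2 = 77 and x2 = 7.
Solving simultaneously gives x1 = 7/2, x2 = 7.

x1 = 7/2, x2 = 7, maximum P = 168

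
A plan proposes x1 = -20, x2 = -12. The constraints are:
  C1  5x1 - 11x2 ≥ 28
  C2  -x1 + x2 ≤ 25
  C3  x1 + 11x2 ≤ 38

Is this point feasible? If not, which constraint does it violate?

C1: 32 ≥ 28 ✓
C2: 8 ≤ 25 ✓
C3: -152 ≤ 38 ✓

feasible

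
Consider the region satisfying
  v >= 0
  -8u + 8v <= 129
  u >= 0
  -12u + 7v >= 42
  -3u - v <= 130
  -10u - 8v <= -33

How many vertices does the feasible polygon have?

3

Pairwise boundary intersections that survive every other constraint:
  (0, 129/8)
  (567/40, 303/10)
  (0, 6)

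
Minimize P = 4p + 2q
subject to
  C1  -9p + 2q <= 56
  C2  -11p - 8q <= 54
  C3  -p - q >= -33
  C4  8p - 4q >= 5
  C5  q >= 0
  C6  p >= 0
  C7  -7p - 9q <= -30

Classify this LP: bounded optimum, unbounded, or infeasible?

bounded optimum

Feasible corners and P = 4p + 2q:
  (137/12, 259/12) → P = 533/6
  (33, 0) → P = 132
  (33/20, 41/20) → P = 107/10
  (30/7, 0) → P = 120/7
The feasible region has finitely many vertices and no improving ray; the minimum is 107/10 at (33/20, 41/20).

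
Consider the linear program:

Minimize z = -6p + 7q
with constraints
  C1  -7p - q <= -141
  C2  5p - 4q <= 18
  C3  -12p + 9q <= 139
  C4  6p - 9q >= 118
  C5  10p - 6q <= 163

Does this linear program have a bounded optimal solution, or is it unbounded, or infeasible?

infeasible

The boundaries -7p - q = -141 and 5p - 4q = 18 meet at (194/11, 193/11), but that point violates 6p - 9q ≥ 118. Every candidate vertex is excluded by some other constraint, so the feasible region is empty.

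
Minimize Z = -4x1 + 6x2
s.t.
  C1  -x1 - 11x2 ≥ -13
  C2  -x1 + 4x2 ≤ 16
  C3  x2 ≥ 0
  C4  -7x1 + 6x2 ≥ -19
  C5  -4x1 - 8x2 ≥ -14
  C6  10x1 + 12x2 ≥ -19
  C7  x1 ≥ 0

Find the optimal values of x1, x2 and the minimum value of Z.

x1 = 19/7, x2 = 0, minimum Z = -76/7

Corner points and Z = -4x1 + 6x2:
  (25/18, 19/18) → Z = 7/9
  (0, 13/11) → Z = 78/11
  (19/7, 0) → Z = -76/7
  (0, 0) → Z = 0
  (59/20, 11/40) → Z = -203/20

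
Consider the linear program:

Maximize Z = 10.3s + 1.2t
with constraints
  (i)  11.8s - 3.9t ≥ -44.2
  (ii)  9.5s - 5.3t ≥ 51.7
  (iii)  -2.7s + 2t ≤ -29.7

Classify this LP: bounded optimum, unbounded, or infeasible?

unbounded

From the feasible point (-43589/2549, -102996/2549), moving in the direction (2, 2.7) keeps every constraint satisfied while Z increases without bound.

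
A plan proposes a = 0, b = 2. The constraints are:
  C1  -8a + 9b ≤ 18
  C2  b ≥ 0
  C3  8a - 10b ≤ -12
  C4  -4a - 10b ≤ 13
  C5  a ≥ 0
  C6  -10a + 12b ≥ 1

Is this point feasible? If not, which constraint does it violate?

C1: 18 ≤ 18 ✓
C2: 2 ≥ 0 ✓
C3: -20 ≤ -12 ✓
C4: -20 ≤ 13 ✓
C5: 0 ≥ 0 ✓
C6: 24 ≥ 1 ✓

feasible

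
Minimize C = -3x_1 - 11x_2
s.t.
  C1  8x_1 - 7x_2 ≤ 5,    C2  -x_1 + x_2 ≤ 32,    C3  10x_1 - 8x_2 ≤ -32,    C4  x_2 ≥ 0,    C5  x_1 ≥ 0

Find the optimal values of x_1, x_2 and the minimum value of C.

Extreme points and C = -3x_1 - 11x_2:
  (112, 144) → C = -1920
  (0, 32) → C = -352
  (0, 4) → C = -44

The optimum lies where -x_1 + x_2 = 32 and 10x_1 - 8x_2 = -32.
Solving simultaneously gives x_1 = 112, x_2 = 144.

x_1 = 112, x_2 = 144, minimum C = -1920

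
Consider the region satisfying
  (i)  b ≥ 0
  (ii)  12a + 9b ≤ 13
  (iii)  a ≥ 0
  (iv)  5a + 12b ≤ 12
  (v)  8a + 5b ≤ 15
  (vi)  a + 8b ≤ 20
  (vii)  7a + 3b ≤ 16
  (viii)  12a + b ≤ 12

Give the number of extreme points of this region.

Intersecting each pair of boundary lines and keeping only the points that satisfy every inequality leaves:
  (0, 0)
  (1, 0)
  (16/33, 79/99)
  (95/96, 1/8)
  (0, 1)

5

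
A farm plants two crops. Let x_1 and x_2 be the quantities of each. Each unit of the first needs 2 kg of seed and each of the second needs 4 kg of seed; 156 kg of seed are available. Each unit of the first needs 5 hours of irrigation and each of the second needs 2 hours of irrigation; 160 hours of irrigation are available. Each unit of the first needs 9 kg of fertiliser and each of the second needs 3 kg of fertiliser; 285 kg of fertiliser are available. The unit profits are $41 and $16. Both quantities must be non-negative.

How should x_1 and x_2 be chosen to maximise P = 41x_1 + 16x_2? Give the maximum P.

Corner points and P = 41x_1 + 16x_2:
  (0, 0) → P = 0
  (0, 39) → P = 624
  (95/3, 0) → P = 3895/3
  (41/2, 115/4) → P = 2601/2
  (30, 5) → P = 1310

x_1 = 30, x_2 = 5, maximum P = 1310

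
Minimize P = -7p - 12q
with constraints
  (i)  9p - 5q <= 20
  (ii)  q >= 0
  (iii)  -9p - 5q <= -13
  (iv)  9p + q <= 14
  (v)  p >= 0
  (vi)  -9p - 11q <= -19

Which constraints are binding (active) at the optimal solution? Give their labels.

Corner points and P = -7p - 12q:
  (0, 13/5) → P = -156/5
  (8/9, 1) → P = -164/9
  (0, 14) → P = -168
  (3/2, 1/2) → P = -33/2

The minimum is at (0, 14). Substituting into each constraint, equality holds for (iv) and (v); the remaining constraints have slack.

(iv) and (v)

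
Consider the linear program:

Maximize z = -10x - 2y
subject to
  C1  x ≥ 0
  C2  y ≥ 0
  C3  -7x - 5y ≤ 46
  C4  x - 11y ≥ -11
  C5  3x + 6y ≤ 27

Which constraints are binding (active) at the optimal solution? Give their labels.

Extreme points and z = -10x - 2y:
  (0, 0) → z = 0
  (0, 1) → z = -2
  (9, 0) → z = -90
  (77/13, 20/13) → z = -810/13

The maximum is at (0, 0). Substituting into each constraint, equality holds for C1 and C2; the remaining constraints have slack.

C1 and C2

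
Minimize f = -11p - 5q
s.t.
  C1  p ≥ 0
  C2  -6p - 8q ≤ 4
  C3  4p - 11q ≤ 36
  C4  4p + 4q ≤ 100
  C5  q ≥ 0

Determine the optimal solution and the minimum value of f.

p = 311/15, q = 64/15, minimum f = -1247/5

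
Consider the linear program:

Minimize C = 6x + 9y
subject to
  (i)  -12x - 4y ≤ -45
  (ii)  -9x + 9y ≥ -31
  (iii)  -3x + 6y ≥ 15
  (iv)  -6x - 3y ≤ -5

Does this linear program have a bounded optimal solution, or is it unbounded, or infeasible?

bounded optimum

Corner points and C = 6x + 9y:
  (5/2, 15/4) → C = 195/4
  (107/9, 76/9) → C = 442/3
The feasible region has finitely many vertices and no improving ray; the minimum is 195/4 at (5/2, 15/4).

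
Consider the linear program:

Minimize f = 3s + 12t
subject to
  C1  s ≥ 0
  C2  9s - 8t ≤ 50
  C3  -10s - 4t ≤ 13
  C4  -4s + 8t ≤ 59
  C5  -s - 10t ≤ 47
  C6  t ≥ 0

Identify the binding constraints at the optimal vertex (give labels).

C1 and C6

Corner points and f = 3s + 12t:
  (0, 59/8) → f = 177/2
  (0, 0) → f = 0
  (109/5, 731/40) → f = 2847/10
  (50/9, 0) → f = 50/3

The minimum is at (0, 0). Substituting into each constraint, equality holds for C1 and C6; the remaining constraints have slack.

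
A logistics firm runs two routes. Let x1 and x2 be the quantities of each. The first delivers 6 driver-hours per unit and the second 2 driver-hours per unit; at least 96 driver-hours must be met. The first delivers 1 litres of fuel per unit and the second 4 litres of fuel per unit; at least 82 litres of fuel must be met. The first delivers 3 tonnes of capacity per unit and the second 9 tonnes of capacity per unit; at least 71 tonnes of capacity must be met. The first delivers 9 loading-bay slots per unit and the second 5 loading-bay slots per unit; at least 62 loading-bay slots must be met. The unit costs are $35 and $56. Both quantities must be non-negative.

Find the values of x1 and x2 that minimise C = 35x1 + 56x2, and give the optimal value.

Feasible corners and C = 35x1 + 56x2:
  (0, 48) → C = 2688
  (82, 0) → C = 2870
  (10, 18) → C = 1358
The feasible region is unbounded (it extends along (0, 1), (1, 0)), but C strictly increases along every unbounded feasible direction, so there is no improving ray and the minimum is attained at a vertex.

The optimum lies where 6x1 + 2x2 = 96 and x1 + 4x2 = 82.
Solving simultaneously gives x1 = 10, x2 = 18.

x1 = 10, x2 = 18, minimum C = 1358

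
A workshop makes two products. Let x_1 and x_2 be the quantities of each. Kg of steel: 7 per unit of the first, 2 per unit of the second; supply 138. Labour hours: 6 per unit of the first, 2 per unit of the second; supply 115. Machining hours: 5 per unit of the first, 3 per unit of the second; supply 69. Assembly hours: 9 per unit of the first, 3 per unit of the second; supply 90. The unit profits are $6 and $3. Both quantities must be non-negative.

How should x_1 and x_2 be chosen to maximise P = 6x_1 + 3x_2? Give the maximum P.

Feasible corners and P = 6x_1 + 3x_2:
  (0, 0) → P = 0
  (0, 23) → P = 69
  (10, 0) → P = 60
  (21/4, 57/4) → P = 297/4

x_1 = 21/4, x_2 = 57/4, maximum P = 297/4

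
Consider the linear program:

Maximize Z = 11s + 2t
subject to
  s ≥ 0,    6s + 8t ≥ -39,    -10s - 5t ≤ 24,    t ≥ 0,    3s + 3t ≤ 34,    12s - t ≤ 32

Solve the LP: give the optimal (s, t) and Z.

Vertices and Z = 11s + 2t:
  (0, 0) → Z = 0
  (0, 34/3) → Z = 68/3
  (8/3, 0) → Z = 88/3
  (10/3, 8) → Z = 158/3

s = 10/3, t = 8, maximum Z = 158/3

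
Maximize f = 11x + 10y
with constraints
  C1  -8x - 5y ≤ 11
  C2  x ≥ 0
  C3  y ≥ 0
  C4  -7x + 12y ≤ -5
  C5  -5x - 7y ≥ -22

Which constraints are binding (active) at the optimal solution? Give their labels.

Corner points and f = 11x + 10y:
  (5/7, 0) → f = 55/7
  (22/5, 0) → f = 242/5
  (299/109, 129/109) → f = 4579/109

The maximum is at (22/5, 0). Substituting into each constraint, equality holds for C3 and C5; the remaining constraints have slack.

C3 and C5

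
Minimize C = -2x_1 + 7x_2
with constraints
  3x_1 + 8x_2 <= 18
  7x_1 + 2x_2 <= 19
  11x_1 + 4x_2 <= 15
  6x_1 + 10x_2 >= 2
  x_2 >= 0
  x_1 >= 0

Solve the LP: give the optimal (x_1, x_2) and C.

Extreme points and C = -2x_1 + 7x_2:
  (12/19, 153/76) → C = 975/76
  (0, 9/4) → C = 63/4
  (15/11, 0) → C = -30/11
  (1/3, 0) → C = -2/3
  (0, 1/5) → C = 7/5

At the optimal vertex, 11x_1 + 4x_2 = 15 and x_2 = 0.
Solving simultaneously gives x_1 = 15/11, x_2 = 0.

x_1 = 15/11, x_2 = 0, minimum C = -30/11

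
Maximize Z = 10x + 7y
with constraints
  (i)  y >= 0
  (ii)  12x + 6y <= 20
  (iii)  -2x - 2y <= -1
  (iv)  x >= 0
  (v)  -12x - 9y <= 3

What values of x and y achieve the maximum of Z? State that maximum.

x = 0, y = 10/3, maximum Z = 70/3

Corner points and Z = 10x + 7y:
  (5/3, 0) → Z = 50/3
  (1/2, 0) → Z = 5
  (0, 10/3) → Z = 70/3
  (0, 1/2) → Z = 7/2

The binding constraints are 12x + 6y = 20 and x = 0.
Solving simultaneously gives x = 0, y = 10/3.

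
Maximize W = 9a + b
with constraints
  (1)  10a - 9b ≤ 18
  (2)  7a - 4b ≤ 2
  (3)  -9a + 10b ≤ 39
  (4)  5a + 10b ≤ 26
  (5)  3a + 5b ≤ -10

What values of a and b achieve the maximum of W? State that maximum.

a = -30/47, b = -76/47, maximum W = -346/47

Feasible corners and W = 9a + b:
  (-54/23, -106/23) → W = -592/23
  (-30/47, -76/47) → W = -346/47
  (-59/15, 9/25) → W = -876/25
The feasible region is unbounded (it extends along (-10, -9), (-9, -10)), but W strictly decreases along every unbounded feasible direction, so there is no improving ray and the maximum is attained at a vertex.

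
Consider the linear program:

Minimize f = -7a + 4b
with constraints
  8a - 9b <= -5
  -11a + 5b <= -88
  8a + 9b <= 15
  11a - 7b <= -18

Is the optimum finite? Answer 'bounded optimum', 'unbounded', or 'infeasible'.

infeasible

The boundaries 8a - 9b = -5 and 11a - 7b = -18 meet at (-127/43, -89/43), but that point violates -11a + 5b ≤ -88. Every candidate vertex is excluded by some other constraint, so the feasible region is empty.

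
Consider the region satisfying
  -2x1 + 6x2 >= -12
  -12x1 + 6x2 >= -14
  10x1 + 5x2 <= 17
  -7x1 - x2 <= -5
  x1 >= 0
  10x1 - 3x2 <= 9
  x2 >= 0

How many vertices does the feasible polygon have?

The feasible vertices (each the meet of two boundaries and inside every other half-plane) are:
  (8/25, 69/25)
  (6/5, 1)
  (5/7, 0)
  (9/10, 0)

4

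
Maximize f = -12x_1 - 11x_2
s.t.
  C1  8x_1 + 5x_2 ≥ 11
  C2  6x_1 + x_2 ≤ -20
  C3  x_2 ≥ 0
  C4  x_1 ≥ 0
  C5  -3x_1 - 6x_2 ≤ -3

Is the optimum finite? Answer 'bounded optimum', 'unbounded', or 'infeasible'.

infeasible

The boundaries 8x_1 + 5x_2 = 11 and 6x_1 + x_2 = -20 meet at (-111/22, 113/11), but that point violates x_1 ≥ 0. Every candidate vertex is excluded by some other constraint, so the feasible region is empty.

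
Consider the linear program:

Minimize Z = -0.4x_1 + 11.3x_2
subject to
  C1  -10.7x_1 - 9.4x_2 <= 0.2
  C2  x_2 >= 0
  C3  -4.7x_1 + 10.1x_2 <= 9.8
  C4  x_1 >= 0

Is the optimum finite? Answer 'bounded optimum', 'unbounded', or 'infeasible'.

unbounded

From the feasible point (0, 0), moving in the direction (1, 0) keeps every constraint satisfied while Z decreases without bound.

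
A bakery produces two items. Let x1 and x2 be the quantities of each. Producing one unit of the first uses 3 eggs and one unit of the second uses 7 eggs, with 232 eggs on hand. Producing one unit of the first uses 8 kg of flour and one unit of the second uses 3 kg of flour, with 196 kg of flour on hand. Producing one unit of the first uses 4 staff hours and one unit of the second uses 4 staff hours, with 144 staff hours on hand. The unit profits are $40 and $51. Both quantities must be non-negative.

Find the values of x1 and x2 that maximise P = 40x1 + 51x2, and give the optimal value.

x1 = 5, x2 = 31, maximum P = 1781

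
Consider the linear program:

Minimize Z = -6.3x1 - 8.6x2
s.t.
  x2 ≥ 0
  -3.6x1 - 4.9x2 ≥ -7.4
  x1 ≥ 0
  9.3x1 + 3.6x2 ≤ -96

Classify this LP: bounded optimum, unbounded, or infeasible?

infeasible

The boundaries x2 = 0 and -3.6x1 - 4.9x2 = -7.4 meet at (37/18, 0), but that point violates 9.3x1 + 3.6x2 ≤ -96. Every candidate vertex is excluded by some other constraint, so the feasible region is empty.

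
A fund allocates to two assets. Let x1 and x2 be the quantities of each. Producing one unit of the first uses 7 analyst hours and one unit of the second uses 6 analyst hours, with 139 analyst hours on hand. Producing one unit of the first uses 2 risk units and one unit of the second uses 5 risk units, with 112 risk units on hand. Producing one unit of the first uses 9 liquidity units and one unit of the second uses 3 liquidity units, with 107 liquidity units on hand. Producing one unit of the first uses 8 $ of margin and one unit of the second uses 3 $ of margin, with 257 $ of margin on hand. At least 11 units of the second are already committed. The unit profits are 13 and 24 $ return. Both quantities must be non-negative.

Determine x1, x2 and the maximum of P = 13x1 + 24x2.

x1 = 1, x2 = 22, maximum P = 541

At the optimal vertex, 7x1 + 6x2 = 139 and 2x1 + 5x2 = 112.
Solving simultaneously gives x1 = 1, x2 = 22.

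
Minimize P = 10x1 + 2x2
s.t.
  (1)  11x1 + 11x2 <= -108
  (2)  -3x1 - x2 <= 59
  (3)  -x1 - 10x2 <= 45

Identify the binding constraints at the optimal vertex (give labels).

Corner points and P = 10x1 + 2x2:
  (-541/22, 325/22) → P = -2380/11
  (-65/11, -43/11) → P = -736/11
  (-545/29, -76/29) → P = -5602/29

The minimum is at (-541/22, 325/22). Substituting into each constraint, equality holds for (1) and (2); the remaining constraints have slack.

(1) and (2)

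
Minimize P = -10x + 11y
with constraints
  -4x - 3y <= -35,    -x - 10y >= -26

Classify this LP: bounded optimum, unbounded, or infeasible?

unbounded

From the feasible point (272/37, 69/37), moving in the direction (10, -1) keeps every constraint satisfied while P decreases without bound.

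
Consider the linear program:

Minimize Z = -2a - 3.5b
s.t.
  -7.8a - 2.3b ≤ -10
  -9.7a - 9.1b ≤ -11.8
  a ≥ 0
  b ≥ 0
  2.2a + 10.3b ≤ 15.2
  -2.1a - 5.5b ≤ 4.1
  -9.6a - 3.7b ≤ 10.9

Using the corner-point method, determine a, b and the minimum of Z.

The optimum lies where b = 0 and 2.2a + 10.3b = 15.2.
Solving simultaneously gives a = 76/11, b = 0.

a = 76/11, b = 0, minimum Z = -152/11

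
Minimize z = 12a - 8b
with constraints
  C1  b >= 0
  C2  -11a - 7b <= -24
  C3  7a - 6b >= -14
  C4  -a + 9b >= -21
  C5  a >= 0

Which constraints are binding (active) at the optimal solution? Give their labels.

C2 and C3

Extreme points and z = 12a - 8b:
  (24/11, 0) → z = 288/11
  (21, 0) → z = 252
  (2/5, 14/5) → z = -88/5
The feasible region is unbounded (it extends along (6, 7), (9, 1)), but z strictly increases along every unbounded feasible direction, so there is no improving ray and the minimum is attained at a vertex.

The minimum is at (2/5, 14/5). Substituting into each constraint, equality holds for C2 and C3; the remaining constraints have slack.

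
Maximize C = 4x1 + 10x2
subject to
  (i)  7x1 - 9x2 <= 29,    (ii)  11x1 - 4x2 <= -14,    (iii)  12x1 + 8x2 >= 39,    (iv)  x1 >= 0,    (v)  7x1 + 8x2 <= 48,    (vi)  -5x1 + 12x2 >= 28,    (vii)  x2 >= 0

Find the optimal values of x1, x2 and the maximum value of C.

The binding constraints are x1 = 0 and 7x1 + 8x2 = 48.
Solving simultaneously gives x1 = 0, x2 = 6.

x1 = 0, x2 = 6, maximum C = 60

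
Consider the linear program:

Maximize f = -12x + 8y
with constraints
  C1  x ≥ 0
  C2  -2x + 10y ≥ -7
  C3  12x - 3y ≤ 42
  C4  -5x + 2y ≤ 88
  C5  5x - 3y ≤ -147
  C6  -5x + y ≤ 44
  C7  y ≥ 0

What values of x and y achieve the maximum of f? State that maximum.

x = 116/3, y = 422/3, maximum f = 1984/3

Vertices and f = -12x + 8y:
  (116/3, 422/3) → f = 1984/3
  (27, 94) → f = 428
  (6, 59) → f = 400

At the optimal vertex, 12x - 3y = 42 and -5x + 2y = 88.
Solving simultaneously gives x = 116/3, y = 422/3.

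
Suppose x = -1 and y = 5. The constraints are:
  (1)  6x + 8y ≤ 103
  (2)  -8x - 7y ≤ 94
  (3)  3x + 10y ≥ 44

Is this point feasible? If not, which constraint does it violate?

feasible

(1): 34 ≤ 103 ✓
(2): -27 ≤ 94 ✓
(3): 47 ≥ 44 ✓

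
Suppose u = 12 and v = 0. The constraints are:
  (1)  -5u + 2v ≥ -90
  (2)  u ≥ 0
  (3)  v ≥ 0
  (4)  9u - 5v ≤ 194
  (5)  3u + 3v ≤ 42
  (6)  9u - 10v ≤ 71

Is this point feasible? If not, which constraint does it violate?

not feasible — violates (6)

Constraint (6): 9u - 10v = 108, which is not ≤ 71. All other constraints are satisfied.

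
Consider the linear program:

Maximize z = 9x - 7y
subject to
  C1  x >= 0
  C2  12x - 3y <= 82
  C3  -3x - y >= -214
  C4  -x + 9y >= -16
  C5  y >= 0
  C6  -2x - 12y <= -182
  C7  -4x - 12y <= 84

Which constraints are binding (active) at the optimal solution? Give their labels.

Vertices and z = 9x - 7y:
  (0, 214) → z = -1498
  (0, 91/6) → z = -637/6
  (724/21, 774/7) → z = -3246/7
  (51/5, 202/15) → z = -37/15

The maximum is at (51/5, 202/15). Substituting into each constraint, equality holds for C2 and C6; the remaining constraints have slack.

C2 and C6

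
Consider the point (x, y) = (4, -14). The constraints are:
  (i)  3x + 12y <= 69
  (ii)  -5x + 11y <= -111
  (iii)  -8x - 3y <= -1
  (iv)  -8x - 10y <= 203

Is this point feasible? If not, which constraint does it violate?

not feasible — violates (iii)

Constraint (iii): -8x - 3y = 10, which is not ≤ -1. All other constraints are satisfied.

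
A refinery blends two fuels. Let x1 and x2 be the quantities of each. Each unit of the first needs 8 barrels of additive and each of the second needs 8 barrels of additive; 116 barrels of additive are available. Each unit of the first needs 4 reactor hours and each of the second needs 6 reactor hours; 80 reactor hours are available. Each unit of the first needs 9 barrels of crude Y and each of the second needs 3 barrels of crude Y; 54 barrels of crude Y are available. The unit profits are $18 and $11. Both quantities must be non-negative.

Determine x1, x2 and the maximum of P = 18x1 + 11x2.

Extreme points and P = 18x1 + 11x2:
  (0, 0) → P = 0
  (0, 40/3) → P = 440/3
  (6, 0) → P = 108
  (2, 12) → P = 168

At the optimal vertex, 4x1 + 6x2 = 80 and 9x1 + 3x2 = 54.
Solving simultaneously gives x1 = 2, x2 = 12.

x1 = 2, x2 = 12, maximum P = 168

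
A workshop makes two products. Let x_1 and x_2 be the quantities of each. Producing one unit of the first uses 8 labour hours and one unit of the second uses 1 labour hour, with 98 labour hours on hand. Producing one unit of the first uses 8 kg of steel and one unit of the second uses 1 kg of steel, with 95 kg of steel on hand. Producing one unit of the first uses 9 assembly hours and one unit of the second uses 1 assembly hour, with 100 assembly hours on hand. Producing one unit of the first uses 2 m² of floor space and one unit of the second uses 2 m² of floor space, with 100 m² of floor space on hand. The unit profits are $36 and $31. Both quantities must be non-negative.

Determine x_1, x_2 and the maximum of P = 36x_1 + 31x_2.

x_1 = 25/4, x_2 = 175/4, maximum P = 6325/4

Corner points and P = 36x_1 + 31x_2:
  (0, 0) → P = 0
  (0, 50) → P = 1550
  (100/9, 0) → P = 400
  (25/4, 175/4) → P = 6325/4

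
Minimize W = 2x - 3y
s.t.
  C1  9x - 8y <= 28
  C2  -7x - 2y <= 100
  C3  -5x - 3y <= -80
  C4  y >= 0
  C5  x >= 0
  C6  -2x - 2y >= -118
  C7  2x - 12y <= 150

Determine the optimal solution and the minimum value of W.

x = 0, y = 59, minimum W = -177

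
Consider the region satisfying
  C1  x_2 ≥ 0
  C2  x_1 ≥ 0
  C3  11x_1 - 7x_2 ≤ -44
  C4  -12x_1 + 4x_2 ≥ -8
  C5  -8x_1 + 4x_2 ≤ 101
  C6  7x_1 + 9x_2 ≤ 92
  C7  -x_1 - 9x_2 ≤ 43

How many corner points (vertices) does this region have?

The feasible vertices (each the meet of two boundaries and inside every other half-plane) are:
  (0, 44/7)
  (0, 92/9)
  (62/37, 330/37)

3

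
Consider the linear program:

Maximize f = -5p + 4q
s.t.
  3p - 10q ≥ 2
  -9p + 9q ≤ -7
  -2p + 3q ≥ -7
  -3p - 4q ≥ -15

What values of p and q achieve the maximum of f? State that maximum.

Vertices and f = -5p + 4q:
  (52/63, 1/21) → f = -248/63
  (79/21, 13/14) → f = -317/21
  (-14/3, -49/9) → f = 14/9
  (73/17, 9/17) → f = -329/17

The optimum lies where -9p + 9q = -7 and -2p + 3q = -7.
Solving simultaneously gives p = -14/3, q = -49/9.

p = -14/3, q = -49/9, maximum f = 14/9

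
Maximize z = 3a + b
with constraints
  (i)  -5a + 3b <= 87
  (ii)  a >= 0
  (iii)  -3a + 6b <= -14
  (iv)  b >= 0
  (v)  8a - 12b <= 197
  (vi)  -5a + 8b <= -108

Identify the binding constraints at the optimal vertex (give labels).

(v) and (vi)

Vertices and z = 3a + b:
  (197/8, 0) → z = 591/8
  (108/5, 0) → z = 324/5
  (70, 121/4) → z = 961/4

The maximum is at (70, 121/4). Substituting into each constraint, equality holds for (v) and (vi); the remaining constraints have slack.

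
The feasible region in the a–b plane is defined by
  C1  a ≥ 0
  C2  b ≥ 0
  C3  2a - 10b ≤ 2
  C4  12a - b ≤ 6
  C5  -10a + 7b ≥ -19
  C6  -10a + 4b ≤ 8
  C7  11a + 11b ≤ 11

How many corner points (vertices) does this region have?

Intersecting each pair of boundary lines and keeping only the points that satisfy every inequality leaves:
  (0, 0)
  (0, 1)
  (1/2, 0)
  (7/13, 6/13)

4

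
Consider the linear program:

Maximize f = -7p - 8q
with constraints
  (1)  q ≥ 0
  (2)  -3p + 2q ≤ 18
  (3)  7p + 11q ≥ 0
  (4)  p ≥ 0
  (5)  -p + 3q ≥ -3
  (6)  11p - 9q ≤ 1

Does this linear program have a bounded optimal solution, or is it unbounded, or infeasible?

Vertices and f = -7p - 8q:
  (0, 0) → f = 0
  (1/11, 0) → f = -7/11
  (0, 9) → f = -72
The feasible region has finitely many vertices and no improving ray; the maximum is 0 at (0, 0).

bounded optimum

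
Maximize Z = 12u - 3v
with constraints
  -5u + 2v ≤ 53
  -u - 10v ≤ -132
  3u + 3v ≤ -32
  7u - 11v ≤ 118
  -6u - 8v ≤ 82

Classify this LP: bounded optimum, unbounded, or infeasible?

infeasible

The boundaries -5u + 2v = 53 and -u - 10v = -132 meet at (-133/26, 713/52), but that point violates 3u + 3v ≤ -32. Every candidate vertex is excluded by some other constraint, so the feasible region is empty.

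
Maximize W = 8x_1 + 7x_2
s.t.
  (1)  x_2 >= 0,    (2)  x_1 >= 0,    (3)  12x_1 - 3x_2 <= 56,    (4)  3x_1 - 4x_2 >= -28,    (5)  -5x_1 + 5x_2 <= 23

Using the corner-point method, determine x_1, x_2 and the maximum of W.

x_1 = 349/45, x_2 = 556/45, maximum W = 2228/15

Feasible corners and W = 8x_1 + 7x_2:
  (0, 0) → W = 0
  (14/3, 0) → W = 112/3
  (0, 23/5) → W = 161/5
  (349/45, 556/45) → W = 2228/15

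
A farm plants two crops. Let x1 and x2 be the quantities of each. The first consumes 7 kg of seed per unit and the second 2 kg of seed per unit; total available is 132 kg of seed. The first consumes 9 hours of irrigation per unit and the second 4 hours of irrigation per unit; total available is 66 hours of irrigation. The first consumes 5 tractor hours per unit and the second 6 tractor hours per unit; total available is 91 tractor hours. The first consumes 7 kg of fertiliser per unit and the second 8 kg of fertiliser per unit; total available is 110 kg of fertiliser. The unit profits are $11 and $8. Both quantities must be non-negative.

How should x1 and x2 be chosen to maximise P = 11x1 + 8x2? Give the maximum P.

x1 = 2, x2 = 12, maximum P = 118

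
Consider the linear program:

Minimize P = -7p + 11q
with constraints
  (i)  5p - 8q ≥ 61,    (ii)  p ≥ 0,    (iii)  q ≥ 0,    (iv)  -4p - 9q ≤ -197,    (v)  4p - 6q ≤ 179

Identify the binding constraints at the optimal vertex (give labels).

(iv) and (v)

Corner points and P = -7p + 11q:
  (2125/77, 741/77) → P = -6724/77
  (533, 651/2) → P = -301/2
  (931/20, 6/5) → P = -6253/20

The minimum is at (931/20, 6/5). Substituting into each constraint, equality holds for (iv) and (v); the remaining constraints have slack.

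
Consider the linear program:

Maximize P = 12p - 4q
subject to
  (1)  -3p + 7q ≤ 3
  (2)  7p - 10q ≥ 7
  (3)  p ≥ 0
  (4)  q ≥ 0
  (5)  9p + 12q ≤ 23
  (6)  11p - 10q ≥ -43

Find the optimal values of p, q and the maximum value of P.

Corner points and P = 12p - 4q:
  (1, 0) → P = 12
  (157/87, 49/87) → P = 1688/87
  (23/9, 0) → P = 92/3

The binding constraints are q = 0 and 9p + 12q = 23.
Solving simultaneously gives p = 23/9, q = 0.

p = 23/9, q = 0, maximum P = 92/3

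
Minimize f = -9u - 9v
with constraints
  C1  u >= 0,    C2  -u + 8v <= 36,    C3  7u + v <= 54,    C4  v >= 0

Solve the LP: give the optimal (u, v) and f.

Vertices and f = -9u - 9v:
  (0, 9/2) → f = -81/2
  (0, 0) → f = 0
  (132/19, 102/19) → f = -2106/19
  (54/7, 0) → f = -486/7

The binding constraints are -u + 8v = 36 and 7u + v = 54.
Solving simultaneously gives u = 132/19, v = 102/19.

u = 132/19, v = 102/19, minimum f = -2106/19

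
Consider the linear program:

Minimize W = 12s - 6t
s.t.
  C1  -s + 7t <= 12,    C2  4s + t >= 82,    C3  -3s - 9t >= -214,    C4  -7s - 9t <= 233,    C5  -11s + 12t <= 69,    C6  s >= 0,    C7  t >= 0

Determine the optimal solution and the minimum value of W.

s = 562/29, t = 130/29, minimum W = 5964/29

Vertices and W = 12s - 6t:
  (562/29, 130/29) → W = 5964/29
  (139/3, 25/3) → W = 506
  (41/2, 0) → W = 246
  (214/3, 0) → W = 856

At the optimal vertex, -s + 7t = 12 and 4s + t = 82.
Solving simultaneously gives s = 562/29, t = 130/29.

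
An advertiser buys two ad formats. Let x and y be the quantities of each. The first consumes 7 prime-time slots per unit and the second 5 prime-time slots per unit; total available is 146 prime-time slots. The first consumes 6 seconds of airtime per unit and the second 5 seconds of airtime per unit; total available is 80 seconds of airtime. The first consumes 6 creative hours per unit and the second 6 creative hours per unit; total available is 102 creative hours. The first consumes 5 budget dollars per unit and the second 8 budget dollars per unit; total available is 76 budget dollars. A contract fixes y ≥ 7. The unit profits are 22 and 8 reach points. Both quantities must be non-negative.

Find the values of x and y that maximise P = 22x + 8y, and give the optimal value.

At the optimal vertex, 5x + 8y = 76 and y = 7.
Solving simultaneously gives x = 4, y = 7.

x = 4, y = 7, maximum P = 144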